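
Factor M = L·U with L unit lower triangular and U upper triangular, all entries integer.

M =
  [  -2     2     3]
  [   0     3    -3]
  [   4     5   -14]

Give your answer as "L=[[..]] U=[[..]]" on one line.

L=[[1,0,0],[0,1,0],[-2,3,1]] U=[[-2,2,3],[0,3,-3],[0,0,1]]

  row1 -= 0·row0 → [0,3,-3]
  row2 -= -2·row0 → [0,9,-8]
  row2 -= 3·row1 → [0,0,1]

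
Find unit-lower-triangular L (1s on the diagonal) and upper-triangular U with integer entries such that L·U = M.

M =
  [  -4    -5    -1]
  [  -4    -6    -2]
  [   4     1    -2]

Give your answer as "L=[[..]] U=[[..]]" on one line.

L=[[1,0,0],[1,1,0],[-1,4,1]] U=[[-4,-5,-1],[0,-1,-1],[0,0,1]]

  r1 -= 1·r0 → [0,-1,-1]
  r2 -= -1·r0 → [0,-4,-3]
  r2 -= 4·r1 → [0,0,1]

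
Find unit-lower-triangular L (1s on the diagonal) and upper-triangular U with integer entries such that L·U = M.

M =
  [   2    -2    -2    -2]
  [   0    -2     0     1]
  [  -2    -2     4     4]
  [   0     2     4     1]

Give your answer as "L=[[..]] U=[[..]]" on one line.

  row1 -= 0·row0 → [0,-2,0,1]
  row2 -= -1·row0 → [0,-4,2,2]
  row3 -= 0·row0 → [0,2,4,1]
  row2 -= 2·row1 → [0,0,2,0]
  row3 -= -1·row1 → [0,0,4,2]
  row3 -= 2·row2 → [0,0,0,2]

L=[[1,0,0,0],[0,1,0,0],[-1,2,1,0],[0,-1,2,1]] U=[[2,-2,-2,-2],[0,-2,0,1],[0,0,2,0],[0,0,0,2]]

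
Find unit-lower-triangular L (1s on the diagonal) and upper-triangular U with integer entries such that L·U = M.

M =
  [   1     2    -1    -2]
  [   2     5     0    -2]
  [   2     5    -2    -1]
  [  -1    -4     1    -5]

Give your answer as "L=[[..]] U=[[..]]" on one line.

  r1 -= 2·r0 → [0,1,2,2]
  r2 -= 2·r0 → [0,1,0,3]
  r3 -= -1·r0 → [0,-2,0,-7]
  r2 -= 1·r1 → [0,0,-2,1]
  r3 -= -2·r1 → [0,0,4,-3]
  r3 -= -2·r2 → [0,0,0,-1]

L=[[1,0,0,0],[2,1,0,0],[2,1,1,0],[-1,-2,-2,1]] U=[[1,2,-1,-2],[0,1,2,2],[0,0,-2,1],[0,0,0,-1]]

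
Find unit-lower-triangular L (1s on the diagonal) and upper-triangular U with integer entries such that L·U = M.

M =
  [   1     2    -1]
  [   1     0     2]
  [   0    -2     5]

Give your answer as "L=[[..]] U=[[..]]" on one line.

L=[[1,0,0],[1,1,0],[0,1,1]] U=[[1,2,-1],[0,-2,3],[0,0,2]]

  R1 -= 1·R0 → [0,-2,3]
  R2 -= 0·R0 → [0,-2,5]
  R2 -= 1·R1 → [0,0,2]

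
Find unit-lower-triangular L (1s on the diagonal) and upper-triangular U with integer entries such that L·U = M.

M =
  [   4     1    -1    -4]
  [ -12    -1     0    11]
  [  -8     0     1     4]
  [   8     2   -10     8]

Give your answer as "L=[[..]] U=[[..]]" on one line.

L=[[1,0,0,0],[-3,1,0,0],[-2,1,1,0],[2,0,-4,1]] U=[[4,1,-1,-4],[0,2,-3,-1],[0,0,2,-3],[0,0,0,4]]

  r1 -= -3·r0 → [0,2,-3,-1]
  r2 -= -2·r0 → [0,2,-1,-4]
  r3 -= 2·r0 → [0,0,-8,16]
  r2 -= 1·r1 → [0,0,2,-3]
  r3 -= 0·r1 → [0,0,-8,16]
  r3 -= -4·r2 → [0,0,0,4]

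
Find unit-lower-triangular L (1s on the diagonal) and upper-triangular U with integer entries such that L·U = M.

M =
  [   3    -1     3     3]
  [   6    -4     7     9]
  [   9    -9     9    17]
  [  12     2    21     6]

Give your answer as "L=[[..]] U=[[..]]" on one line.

  row1 -= 2·row0 → [0,-2,1,3]
  row2 -= 3·row0 → [0,-6,0,8]
  row3 -= 4·row0 → [0,6,9,-6]
  row2 -= 3·row1 → [0,0,-3,-1]
  row3 -= -3·row1 → [0,0,12,3]
  row3 -= -4·row2 → [0,0,0,-1]

L=[[1,0,0,0],[2,1,0,0],[3,3,1,0],[4,-3,-4,1]] U=[[3,-1,3,3],[0,-2,1,3],[0,0,-3,-1],[0,0,0,-1]]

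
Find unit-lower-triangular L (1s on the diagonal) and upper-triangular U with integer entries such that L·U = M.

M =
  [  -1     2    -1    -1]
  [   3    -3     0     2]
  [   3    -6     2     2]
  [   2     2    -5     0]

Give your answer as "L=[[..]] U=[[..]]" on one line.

  row1 -= -3·row0 → [0,3,-3,-1]
  row2 -= -3·row0 → [0,0,-1,-1]
  row3 -= -2·row0 → [0,6,-7,-2]
  row2 -= 0·row1 → [0,0,-1,-1]
  row3 -= 2·row1 → [0,0,-1,0]
  row3 -= 1·row2 → [0,0,0,1]

L=[[1,0,0,0],[-3,1,0,0],[-3,0,1,0],[-2,2,1,1]] U=[[-1,2,-1,-1],[0,3,-3,-1],[0,0,-1,-1],[0,0,0,1]]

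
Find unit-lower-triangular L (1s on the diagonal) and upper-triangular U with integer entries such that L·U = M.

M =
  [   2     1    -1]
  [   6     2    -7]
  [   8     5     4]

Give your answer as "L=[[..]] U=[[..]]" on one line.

L=[[1,0,0],[3,1,0],[4,-1,1]] U=[[2,1,-1],[0,-1,-4],[0,0,4]]

  row1 -= 3·row0 → [0,-1,-4]
  row2 -= 4·row0 → [0,1,8]
  row2 -= -1·row1 → [0,0,4]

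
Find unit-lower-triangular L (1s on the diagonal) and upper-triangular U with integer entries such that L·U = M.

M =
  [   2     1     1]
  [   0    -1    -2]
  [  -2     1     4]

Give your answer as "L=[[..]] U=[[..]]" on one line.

L=[[1,0,0],[0,1,0],[-1,-2,1]] U=[[2,1,1],[0,-1,-2],[0,0,1]]

  R1 -= 0·R0 → [0,-1,-2]
  R2 -= -1·R0 → [0,2,5]
  R2 -= -2·R1 → [0,0,1]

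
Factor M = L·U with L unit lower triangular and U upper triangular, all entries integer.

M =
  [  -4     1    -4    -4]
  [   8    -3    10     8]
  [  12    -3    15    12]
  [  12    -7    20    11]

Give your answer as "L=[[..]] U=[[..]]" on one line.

  R1 -= -2·R0 → [0,-1,2,0]
  R2 -= -3·R0 → [0,0,3,0]
  R3 -= -3·R0 → [0,-4,8,-1]
  R2 -= 0·R1 → [0,0,3,0]
  R3 -= 4·R1 → [0,0,0,-1]
  R3 -= 0·R2 → [0,0,0,-1]

L=[[1,0,0,0],[-2,1,0,0],[-3,0,1,0],[-3,4,0,1]] U=[[-4,1,-4,-4],[0,-1,2,0],[0,0,3,0],[0,0,0,-1]]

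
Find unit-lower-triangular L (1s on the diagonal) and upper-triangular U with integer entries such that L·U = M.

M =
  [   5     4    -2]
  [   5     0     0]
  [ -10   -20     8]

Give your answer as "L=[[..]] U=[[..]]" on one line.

  R1 -= 1·R0 → [0,-4,2]
  R2 -= -2·R0 → [0,-12,4]
  R2 -= 3·R1 → [0,0,-2]

L=[[1,0,0],[1,1,0],[-2,3,1]] U=[[5,4,-2],[0,-4,2],[0,0,-2]]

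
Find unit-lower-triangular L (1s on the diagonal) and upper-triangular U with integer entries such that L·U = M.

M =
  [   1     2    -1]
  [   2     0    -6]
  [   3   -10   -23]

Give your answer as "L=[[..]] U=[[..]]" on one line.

  row1 -= 2·row0 → [0,-4,-4]
  row2 -= 3·row0 → [0,-16,-20]
  row2 -= 4·row1 → [0,0,-4]

L=[[1,0,0],[2,1,0],[3,4,1]] U=[[1,2,-1],[0,-4,-4],[0,0,-4]]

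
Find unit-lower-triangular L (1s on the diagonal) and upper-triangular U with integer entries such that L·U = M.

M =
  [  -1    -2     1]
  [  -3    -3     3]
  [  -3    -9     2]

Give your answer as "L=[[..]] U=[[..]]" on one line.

  row1 -= 3·row0 → [0,3,0]
  row2 -= 3·row0 → [0,-3,-1]
  row2 -= -1·row1 → [0,0,-1]

L=[[1,0,0],[3,1,0],[3,-1,1]] U=[[-1,-2,1],[0,3,0],[0,0,-1]]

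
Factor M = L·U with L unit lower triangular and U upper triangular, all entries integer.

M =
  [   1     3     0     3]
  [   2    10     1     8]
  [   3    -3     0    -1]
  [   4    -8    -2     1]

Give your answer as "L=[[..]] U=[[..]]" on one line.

L=[[1,0,0,0],[2,1,0,0],[3,-3,1,0],[4,-5,1,1]] U=[[1,3,0,3],[0,4,1,2],[0,0,3,-4],[0,0,0,3]]

  r1 -= 2·r0 → [0,4,1,2]
  r2 -= 3·r0 → [0,-12,0,-10]
  r3 -= 4·r0 → [0,-20,-2,-11]
  r2 -= -3·r1 → [0,0,3,-4]
  r3 -= -5·r1 → [0,0,3,-1]
  r3 -= 1·r2 → [0,0,0,3]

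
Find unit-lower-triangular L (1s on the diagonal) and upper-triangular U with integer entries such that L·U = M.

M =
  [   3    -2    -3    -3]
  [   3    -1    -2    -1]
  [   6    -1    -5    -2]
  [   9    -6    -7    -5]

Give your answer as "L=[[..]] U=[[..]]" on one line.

  row1 -= 1·row0 → [0,1,1,2]
  row2 -= 2·row0 → [0,3,1,4]
  row3 -= 3·row0 → [0,0,2,4]
  row2 -= 3·row1 → [0,0,-2,-2]
  row3 -= 0·row1 → [0,0,2,4]
  row3 -= -1·row2 → [0,0,0,2]

L=[[1,0,0,0],[1,1,0,0],[2,3,1,0],[3,0,-1,1]] U=[[3,-2,-3,-3],[0,1,1,2],[0,0,-2,-2],[0,0,0,2]]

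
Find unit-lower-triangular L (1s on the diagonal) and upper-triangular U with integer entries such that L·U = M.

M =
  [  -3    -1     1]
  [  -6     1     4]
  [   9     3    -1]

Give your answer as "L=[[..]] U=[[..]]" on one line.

L=[[1,0,0],[2,1,0],[-3,0,1]] U=[[-3,-1,1],[0,3,2],[0,0,2]]

  R1 -= 2·R0 → [0,3,2]
  R2 -= -3·R0 → [0,0,2]
  R2 -= 0·R1 → [0,0,2]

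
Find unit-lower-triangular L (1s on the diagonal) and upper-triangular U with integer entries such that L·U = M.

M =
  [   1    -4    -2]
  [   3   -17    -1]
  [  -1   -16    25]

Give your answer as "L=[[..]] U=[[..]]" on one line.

L=[[1,0,0],[3,1,0],[-1,4,1]] U=[[1,-4,-2],[0,-5,5],[0,0,3]]

  R1 -= 3·R0 → [0,-5,5]
  R2 -= -1·R0 → [0,-20,23]
  R2 -= 4·R1 → [0,0,3]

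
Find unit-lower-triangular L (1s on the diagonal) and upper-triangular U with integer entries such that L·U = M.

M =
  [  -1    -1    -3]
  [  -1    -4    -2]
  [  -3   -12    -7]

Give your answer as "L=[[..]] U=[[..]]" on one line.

L=[[1,0,0],[1,1,0],[3,3,1]] U=[[-1,-1,-3],[0,-3,1],[0,0,-1]]

  r1 -= 1·r0 → [0,-3,1]
  r2 -= 3·r0 → [0,-9,2]
  r2 -= 3·r1 → [0,0,-1]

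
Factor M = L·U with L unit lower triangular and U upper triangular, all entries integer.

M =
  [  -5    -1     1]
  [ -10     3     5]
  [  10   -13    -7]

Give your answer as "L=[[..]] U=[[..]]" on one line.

  R1 -= 2·R0 → [0,5,3]
  R2 -= -2·R0 → [0,-15,-5]
  R2 -= -3·R1 → [0,0,4]

L=[[1,0,0],[2,1,0],[-2,-3,1]] U=[[-5,-1,1],[0,5,3],[0,0,4]]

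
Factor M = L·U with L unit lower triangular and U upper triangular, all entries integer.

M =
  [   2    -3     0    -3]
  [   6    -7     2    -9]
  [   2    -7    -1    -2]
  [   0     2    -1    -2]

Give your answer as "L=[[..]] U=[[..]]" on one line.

L=[[1,0,0,0],[3,1,0,0],[1,-2,1,0],[0,1,-1,1]] U=[[2,-3,0,-3],[0,2,2,0],[0,0,3,1],[0,0,0,-1]]

  r1 -= 3·r0 → [0,2,2,0]
  r2 -= 1·r0 → [0,-4,-1,1]
  r3 -= 0·r0 → [0,2,-1,-2]
  r2 -= -2·r1 → [0,0,3,1]
  r3 -= 1·r1 → [0,0,-3,-2]
  r3 -= -1·r2 → [0,0,0,-1]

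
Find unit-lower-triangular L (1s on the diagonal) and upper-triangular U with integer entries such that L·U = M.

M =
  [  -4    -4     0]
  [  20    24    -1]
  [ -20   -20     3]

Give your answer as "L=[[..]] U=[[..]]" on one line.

  row1 -= -5·row0 → [0,4,-1]
  row2 -= 5·row0 → [0,0,3]
  row2 -= 0·row1 → [0,0,3]

L=[[1,0,0],[-5,1,0],[5,0,1]] U=[[-4,-4,0],[0,4,-1],[0,0,3]]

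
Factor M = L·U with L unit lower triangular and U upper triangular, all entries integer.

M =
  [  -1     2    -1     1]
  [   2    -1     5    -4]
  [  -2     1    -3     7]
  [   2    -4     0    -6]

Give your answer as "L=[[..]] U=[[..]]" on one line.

L=[[1,0,0,0],[-2,1,0,0],[2,-1,1,0],[-2,0,-1,1]] U=[[-1,2,-1,1],[0,3,3,-2],[0,0,2,3],[0,0,0,-1]]

  R1 -= -2·R0 → [0,3,3,-2]
  R2 -= 2·R0 → [0,-3,-1,5]
  R3 -= -2·R0 → [0,0,-2,-4]
  R2 -= -1·R1 → [0,0,2,3]
  R3 -= 0·R1 → [0,0,-2,-4]
  R3 -= -1·R2 → [0,0,0,-1]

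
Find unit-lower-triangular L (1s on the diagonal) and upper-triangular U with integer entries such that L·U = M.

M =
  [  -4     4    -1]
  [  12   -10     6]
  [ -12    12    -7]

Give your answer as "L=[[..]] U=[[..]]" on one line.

  r1 -= -3·r0 → [0,2,3]
  r2 -= 3·r0 → [0,0,-4]
  r2 -= 0·r1 → [0,0,-4]

L=[[1,0,0],[-3,1,0],[3,0,1]] U=[[-4,4,-1],[0,2,3],[0,0,-4]]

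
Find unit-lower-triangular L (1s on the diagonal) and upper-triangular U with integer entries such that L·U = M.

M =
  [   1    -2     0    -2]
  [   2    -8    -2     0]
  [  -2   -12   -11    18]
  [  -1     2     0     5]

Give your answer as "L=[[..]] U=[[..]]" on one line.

L=[[1,0,0,0],[2,1,0,0],[-2,4,1,0],[-1,0,0,1]] U=[[1,-2,0,-2],[0,-4,-2,4],[0,0,-3,-2],[0,0,0,3]]

  row1 -= 2·row0 → [0,-4,-2,4]
  row2 -= -2·row0 → [0,-16,-11,14]
  row3 -= -1·row0 → [0,0,0,3]
  row2 -= 4·row1 → [0,0,-3,-2]
  row3 -= 0·row1 → [0,0,0,3]
  row3 -= 0·row2 → [0,0,0,3]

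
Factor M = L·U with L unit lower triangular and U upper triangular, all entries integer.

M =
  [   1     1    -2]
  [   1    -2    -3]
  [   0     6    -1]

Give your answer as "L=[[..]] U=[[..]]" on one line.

L=[[1,0,0],[1,1,0],[0,-2,1]] U=[[1,1,-2],[0,-3,-1],[0,0,-3]]

  row1 -= 1·row0 → [0,-3,-1]
  row2 -= 0·row0 → [0,6,-1]
  row2 -= -2·row1 → [0,0,-3]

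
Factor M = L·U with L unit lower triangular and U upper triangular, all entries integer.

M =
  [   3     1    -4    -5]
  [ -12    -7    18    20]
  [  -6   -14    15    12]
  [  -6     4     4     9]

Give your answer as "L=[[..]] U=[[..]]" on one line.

L=[[1,0,0,0],[-4,1,0,0],[-2,4,1,0],[-2,-2,0,1]] U=[[3,1,-4,-5],[0,-3,2,0],[0,0,-1,2],[0,0,0,-1]]

  R1 -= -4·R0 → [0,-3,2,0]
  R2 -= -2·R0 → [0,-12,7,2]
  R3 -= -2·R0 → [0,6,-4,-1]
  R2 -= 4·R1 → [0,0,-1,2]
  R3 -= -2·R1 → [0,0,0,-1]
  R3 -= 0·R2 → [0,0,0,-1]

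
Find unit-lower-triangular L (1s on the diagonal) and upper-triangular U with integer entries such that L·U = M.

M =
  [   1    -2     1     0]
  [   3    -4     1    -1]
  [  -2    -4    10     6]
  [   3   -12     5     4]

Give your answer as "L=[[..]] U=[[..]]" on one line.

L=[[1,0,0,0],[3,1,0,0],[-2,-4,1,0],[3,-3,-1,1]] U=[[1,-2,1,0],[0,2,-2,-1],[0,0,4,2],[0,0,0,3]]

  row1 -= 3·row0 → [0,2,-2,-1]
  row2 -= -2·row0 → [0,-8,12,6]
  row3 -= 3·row0 → [0,-6,2,4]
  row2 -= -4·row1 → [0,0,4,2]
  row3 -= -3·row1 → [0,0,-4,1]
  row3 -= -1·row2 → [0,0,0,3]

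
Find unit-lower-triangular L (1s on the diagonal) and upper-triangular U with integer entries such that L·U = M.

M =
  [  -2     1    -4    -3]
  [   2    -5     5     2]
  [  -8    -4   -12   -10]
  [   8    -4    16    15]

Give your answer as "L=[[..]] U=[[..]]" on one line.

  R1 -= -1·R0 → [0,-4,1,-1]
  R2 -= 4·R0 → [0,-8,4,2]
  R3 -= -4·R0 → [0,0,0,3]
  R2 -= 2·R1 → [0,0,2,4]
  R3 -= 0·R1 → [0,0,0,3]
  R3 -= 0·R2 → [0,0,0,3]

L=[[1,0,0,0],[-1,1,0,0],[4,2,1,0],[-4,0,0,1]] U=[[-2,1,-4,-3],[0,-4,1,-1],[0,0,2,4],[0,0,0,3]]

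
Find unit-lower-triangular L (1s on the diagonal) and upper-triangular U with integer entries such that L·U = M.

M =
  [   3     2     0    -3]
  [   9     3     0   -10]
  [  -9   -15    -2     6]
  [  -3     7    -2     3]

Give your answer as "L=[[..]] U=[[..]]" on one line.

  row1 -= 3·row0 → [0,-3,0,-1]
  row2 -= -3·row0 → [0,-9,-2,-3]
  row3 -= -1·row0 → [0,9,-2,0]
  row2 -= 3·row1 → [0,0,-2,0]
  row3 -= -3·row1 → [0,0,-2,-3]
  row3 -= 1·row2 → [0,0,0,-3]

L=[[1,0,0,0],[3,1,0,0],[-3,3,1,0],[-1,-3,1,1]] U=[[3,2,0,-3],[0,-3,0,-1],[0,0,-2,0],[0,0,0,-3]]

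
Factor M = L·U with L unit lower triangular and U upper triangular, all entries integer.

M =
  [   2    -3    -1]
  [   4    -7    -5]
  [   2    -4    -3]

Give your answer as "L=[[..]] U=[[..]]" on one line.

L=[[1,0,0],[2,1,0],[1,1,1]] U=[[2,-3,-1],[0,-1,-3],[0,0,1]]

  R1 -= 2·R0 → [0,-1,-3]
  R2 -= 1·R0 → [0,-1,-2]
  R2 -= 1·R1 → [0,0,1]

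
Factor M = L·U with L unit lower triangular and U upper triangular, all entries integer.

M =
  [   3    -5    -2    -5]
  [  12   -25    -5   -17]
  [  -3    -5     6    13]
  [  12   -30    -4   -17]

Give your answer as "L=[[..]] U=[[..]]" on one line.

L=[[1,0,0,0],[4,1,0,0],[-1,2,1,0],[4,2,1,1]] U=[[3,-5,-2,-5],[0,-5,3,3],[0,0,-2,2],[0,0,0,-5]]

  r1 -= 4·r0 → [0,-5,3,3]
  r2 -= -1·r0 → [0,-10,4,8]
  r3 -= 4·r0 → [0,-10,4,3]
  r2 -= 2·r1 → [0,0,-2,2]
  r3 -= 2·r1 → [0,0,-2,-3]
  r3 -= 1·r2 → [0,0,0,-5]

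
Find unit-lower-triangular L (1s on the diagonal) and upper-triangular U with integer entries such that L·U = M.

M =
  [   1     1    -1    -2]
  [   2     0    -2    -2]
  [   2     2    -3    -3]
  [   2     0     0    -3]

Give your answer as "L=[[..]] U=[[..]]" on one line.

L=[[1,0,0,0],[2,1,0,0],[2,0,1,0],[2,1,-2,1]] U=[[1,1,-1,-2],[0,-2,0,2],[0,0,-1,1],[0,0,0,1]]

  R1 -= 2·R0 → [0,-2,0,2]
  R2 -= 2·R0 → [0,0,-1,1]
  R3 -= 2·R0 → [0,-2,2,1]
  R2 -= 0·R1 → [0,0,-1,1]
  R3 -= 1·R1 → [0,0,2,-1]
  R3 -= -2·R2 → [0,0,0,1]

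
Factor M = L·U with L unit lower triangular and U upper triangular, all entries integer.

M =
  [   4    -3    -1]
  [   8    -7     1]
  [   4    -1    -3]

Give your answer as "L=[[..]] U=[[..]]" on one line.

  row1 -= 2·row0 → [0,-1,3]
  row2 -= 1·row0 → [0,2,-2]
  row2 -= -2·row1 → [0,0,4]

L=[[1,0,0],[2,1,0],[1,-2,1]] U=[[4,-3,-1],[0,-1,3],[0,0,4]]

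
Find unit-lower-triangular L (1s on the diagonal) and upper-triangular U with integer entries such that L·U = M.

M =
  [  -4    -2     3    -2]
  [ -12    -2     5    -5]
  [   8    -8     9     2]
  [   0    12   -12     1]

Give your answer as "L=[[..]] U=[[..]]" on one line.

L=[[1,0,0,0],[3,1,0,0],[-2,-3,1,0],[0,3,0,1]] U=[[-4,-2,3,-2],[0,4,-4,1],[0,0,3,1],[0,0,0,-2]]

  r1 -= 3·r0 → [0,4,-4,1]
  r2 -= -2·r0 → [0,-12,15,-2]
  r3 -= 0·r0 → [0,12,-12,1]
  r2 -= -3·r1 → [0,0,3,1]
  r3 -= 3·r1 → [0,0,0,-2]
  r3 -= 0·r2 → [0,0,0,-2]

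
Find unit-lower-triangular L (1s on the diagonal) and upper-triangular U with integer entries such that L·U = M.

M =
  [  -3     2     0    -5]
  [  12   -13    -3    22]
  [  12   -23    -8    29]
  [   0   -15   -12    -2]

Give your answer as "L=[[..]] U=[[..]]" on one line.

  R1 -= -4·R0 → [0,-5,-3,2]
  R2 -= -4·R0 → [0,-15,-8,9]
  R3 -= 0·R0 → [0,-15,-12,-2]
  R2 -= 3·R1 → [0,0,1,3]
  R3 -= 3·R1 → [0,0,-3,-8]
  R3 -= -3·R2 → [0,0,0,1]

L=[[1,0,0,0],[-4,1,0,0],[-4,3,1,0],[0,3,-3,1]] U=[[-3,2,0,-5],[0,-5,-3,2],[0,0,1,3],[0,0,0,1]]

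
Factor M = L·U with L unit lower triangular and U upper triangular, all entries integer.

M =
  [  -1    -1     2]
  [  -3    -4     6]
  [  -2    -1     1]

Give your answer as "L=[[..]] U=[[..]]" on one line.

L=[[1,0,0],[3,1,0],[2,-1,1]] U=[[-1,-1,2],[0,-1,0],[0,0,-3]]

  R1 -= 3·R0 → [0,-1,0]
  R2 -= 2·R0 → [0,1,-3]
  R2 -= -1·R1 → [0,0,-3]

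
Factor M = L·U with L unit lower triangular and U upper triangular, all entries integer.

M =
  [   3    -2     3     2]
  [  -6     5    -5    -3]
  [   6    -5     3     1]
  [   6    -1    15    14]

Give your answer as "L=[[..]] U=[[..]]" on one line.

  r1 -= -2·r0 → [0,1,1,1]
  r2 -= 2·r0 → [0,-1,-3,-3]
  r3 -= 2·r0 → [0,3,9,10]
  r2 -= -1·r1 → [0,0,-2,-2]
  r3 -= 3·r1 → [0,0,6,7]
  r3 -= -3·r2 → [0,0,0,1]

L=[[1,0,0,0],[-2,1,0,0],[2,-1,1,0],[2,3,-3,1]] U=[[3,-2,3,2],[0,1,1,1],[0,0,-2,-2],[0,0,0,1]]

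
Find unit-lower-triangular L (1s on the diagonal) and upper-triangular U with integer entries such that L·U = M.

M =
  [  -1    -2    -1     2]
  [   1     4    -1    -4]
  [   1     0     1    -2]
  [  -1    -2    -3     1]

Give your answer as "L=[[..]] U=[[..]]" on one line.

  R1 -= -1·R0 → [0,2,-2,-2]
  R2 -= -1·R0 → [0,-2,0,0]
  R3 -= 1·R0 → [0,0,-2,-1]
  R2 -= -1·R1 → [0,0,-2,-2]
  R3 -= 0·R1 → [0,0,-2,-1]
  R3 -= 1·R2 → [0,0,0,1]

L=[[1,0,0,0],[-1,1,0,0],[-1,-1,1,0],[1,0,1,1]] U=[[-1,-2,-1,2],[0,2,-2,-2],[0,0,-2,-2],[0,0,0,1]]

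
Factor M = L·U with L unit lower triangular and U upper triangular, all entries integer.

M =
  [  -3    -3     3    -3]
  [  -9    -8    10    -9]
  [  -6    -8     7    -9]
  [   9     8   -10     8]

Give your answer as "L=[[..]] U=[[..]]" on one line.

  row1 -= 3·row0 → [0,1,1,0]
  row2 -= 2·row0 → [0,-2,1,-3]
  row3 -= -3·row0 → [0,-1,-1,-1]
  row2 -= -2·row1 → [0,0,3,-3]
  row3 -= -1·row1 → [0,0,0,-1]
  row3 -= 0·row2 → [0,0,0,-1]

L=[[1,0,0,0],[3,1,0,0],[2,-2,1,0],[-3,-1,0,1]] U=[[-3,-3,3,-3],[0,1,1,0],[0,0,3,-3],[0,0,0,-1]]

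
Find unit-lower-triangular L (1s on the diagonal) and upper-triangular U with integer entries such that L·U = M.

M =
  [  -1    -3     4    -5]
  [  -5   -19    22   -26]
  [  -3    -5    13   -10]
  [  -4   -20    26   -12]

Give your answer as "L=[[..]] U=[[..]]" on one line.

L=[[1,0,0,0],[5,1,0,0],[3,-1,1,0],[4,2,2,1]] U=[[-1,-3,4,-5],[0,-4,2,-1],[0,0,3,4],[0,0,0,2]]

  row1 -= 5·row0 → [0,-4,2,-1]
  row2 -= 3·row0 → [0,4,1,5]
  row3 -= 4·row0 → [0,-8,10,8]
  row2 -= -1·row1 → [0,0,3,4]
  row3 -= 2·row1 → [0,0,6,10]
  row3 -= 2·row2 → [0,0,0,2]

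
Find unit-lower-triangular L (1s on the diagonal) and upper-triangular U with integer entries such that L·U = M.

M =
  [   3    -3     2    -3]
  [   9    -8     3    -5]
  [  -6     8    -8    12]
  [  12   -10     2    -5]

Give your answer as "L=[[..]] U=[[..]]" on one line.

L=[[1,0,0,0],[3,1,0,0],[-2,2,1,0],[4,2,0,1]] U=[[3,-3,2,-3],[0,1,-3,4],[0,0,2,-2],[0,0,0,-1]]

  row1 -= 3·row0 → [0,1,-3,4]
  row2 -= -2·row0 → [0,2,-4,6]
  row3 -= 4·row0 → [0,2,-6,7]
  row2 -= 2·row1 → [0,0,2,-2]
  row3 -= 2·row1 → [0,0,0,-1]
  row3 -= 0·row2 → [0,0,0,-1]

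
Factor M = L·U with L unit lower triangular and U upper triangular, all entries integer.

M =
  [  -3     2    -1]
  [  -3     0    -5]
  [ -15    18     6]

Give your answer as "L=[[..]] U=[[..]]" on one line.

L=[[1,0,0],[1,1,0],[5,-4,1]] U=[[-3,2,-1],[0,-2,-4],[0,0,-5]]

  row1 -= 1·row0 → [0,-2,-4]
  row2 -= 5·row0 → [0,8,11]
  row2 -= -4·row1 → [0,0,-5]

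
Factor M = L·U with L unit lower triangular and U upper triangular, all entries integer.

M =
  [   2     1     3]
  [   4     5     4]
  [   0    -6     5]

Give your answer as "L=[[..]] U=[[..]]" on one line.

  r1 -= 2·r0 → [0,3,-2]
  r2 -= 0·r0 → [0,-6,5]
  r2 -= -2·r1 → [0,0,1]

L=[[1,0,0],[2,1,0],[0,-2,1]] U=[[2,1,3],[0,3,-2],[0,0,1]]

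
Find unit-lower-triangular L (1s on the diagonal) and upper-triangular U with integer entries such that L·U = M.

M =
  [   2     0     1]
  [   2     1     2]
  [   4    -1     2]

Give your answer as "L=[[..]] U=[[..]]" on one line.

L=[[1,0,0],[1,1,0],[2,-1,1]] U=[[2,0,1],[0,1,1],[0,0,1]]

  R1 -= 1·R0 → [0,1,1]
  R2 -= 2·R0 → [0,-1,0]
  R2 -= -1·R1 → [0,0,1]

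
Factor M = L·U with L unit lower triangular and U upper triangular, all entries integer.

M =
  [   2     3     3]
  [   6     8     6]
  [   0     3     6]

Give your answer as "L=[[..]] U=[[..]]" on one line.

L=[[1,0,0],[3,1,0],[0,-3,1]] U=[[2,3,3],[0,-1,-3],[0,0,-3]]

  R1 -= 3·R0 → [0,-1,-3]
  R2 -= 0·R0 → [0,3,6]
  R2 -= -3·R1 → [0,0,-3]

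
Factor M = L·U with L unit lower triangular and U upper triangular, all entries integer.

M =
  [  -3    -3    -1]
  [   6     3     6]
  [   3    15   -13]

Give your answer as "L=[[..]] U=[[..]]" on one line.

L=[[1,0,0],[-2,1,0],[-1,-4,1]] U=[[-3,-3,-1],[0,-3,4],[0,0,2]]

  row1 -= -2·row0 → [0,-3,4]
  row2 -= -1·row0 → [0,12,-14]
  row2 -= -4·row1 → [0,0,2]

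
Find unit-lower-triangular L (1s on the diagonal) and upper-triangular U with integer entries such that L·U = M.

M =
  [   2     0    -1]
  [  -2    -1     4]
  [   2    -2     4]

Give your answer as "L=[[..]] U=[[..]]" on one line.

  row1 -= -1·row0 → [0,-1,3]
  row2 -= 1·row0 → [0,-2,5]
  row2 -= 2·row1 → [0,0,-1]

L=[[1,0,0],[-1,1,0],[1,2,1]] U=[[2,0,-1],[0,-1,3],[0,0,-1]]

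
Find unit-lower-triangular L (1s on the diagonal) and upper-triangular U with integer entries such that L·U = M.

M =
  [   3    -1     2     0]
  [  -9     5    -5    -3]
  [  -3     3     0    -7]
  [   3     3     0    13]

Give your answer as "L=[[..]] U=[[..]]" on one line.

L=[[1,0,0,0],[-3,1,0,0],[-1,1,1,0],[1,2,-4,1]] U=[[3,-1,2,0],[0,2,1,-3],[0,0,1,-4],[0,0,0,3]]

  row1 -= -3·row0 → [0,2,1,-3]
  row2 -= -1·row0 → [0,2,2,-7]
  row3 -= 1·row0 → [0,4,-2,13]
  row2 -= 1·row1 → [0,0,1,-4]
  row3 -= 2·row1 → [0,0,-4,19]
  row3 -= -4·row2 → [0,0,0,3]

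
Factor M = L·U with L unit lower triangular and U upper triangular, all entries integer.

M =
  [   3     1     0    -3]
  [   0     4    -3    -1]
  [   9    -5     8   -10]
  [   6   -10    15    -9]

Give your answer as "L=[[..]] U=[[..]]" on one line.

  R1 -= 0·R0 → [0,4,-3,-1]
  R2 -= 3·R0 → [0,-8,8,-1]
  R3 -= 2·R0 → [0,-12,15,-3]
  R2 -= -2·R1 → [0,0,2,-3]
  R3 -= -3·R1 → [0,0,6,-6]
  R3 -= 3·R2 → [0,0,0,3]

L=[[1,0,0,0],[0,1,0,0],[3,-2,1,0],[2,-3,3,1]] U=[[3,1,0,-3],[0,4,-3,-1],[0,0,2,-3],[0,0,0,3]]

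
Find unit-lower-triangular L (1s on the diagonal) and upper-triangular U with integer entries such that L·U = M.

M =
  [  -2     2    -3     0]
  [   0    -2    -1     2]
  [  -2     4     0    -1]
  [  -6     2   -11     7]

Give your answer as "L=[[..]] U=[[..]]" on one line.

  r1 -= 0·r0 → [0,-2,-1,2]
  r2 -= 1·r0 → [0,2,3,-1]
  r3 -= 3·r0 → [0,-4,-2,7]
  r2 -= -1·r1 → [0,0,2,1]
  r3 -= 2·r1 → [0,0,0,3]
  r3 -= 0·r2 → [0,0,0,3]

L=[[1,0,0,0],[0,1,0,0],[1,-1,1,0],[3,2,0,1]] U=[[-2,2,-3,0],[0,-2,-1,2],[0,0,2,1],[0,0,0,3]]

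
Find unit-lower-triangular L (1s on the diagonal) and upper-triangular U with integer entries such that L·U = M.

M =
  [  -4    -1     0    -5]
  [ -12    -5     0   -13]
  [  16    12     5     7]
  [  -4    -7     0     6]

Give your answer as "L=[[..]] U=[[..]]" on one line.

  r1 -= 3·r0 → [0,-2,0,2]
  r2 -= -4·r0 → [0,8,5,-13]
  r3 -= 1·r0 → [0,-6,0,11]
  r2 -= -4·r1 → [0,0,5,-5]
  r3 -= 3·r1 → [0,0,0,5]
  r3 -= 0·r2 → [0,0,0,5]

L=[[1,0,0,0],[3,1,0,0],[-4,-4,1,0],[1,3,0,1]] U=[[-4,-1,0,-5],[0,-2,0,2],[0,0,5,-5],[0,0,0,5]]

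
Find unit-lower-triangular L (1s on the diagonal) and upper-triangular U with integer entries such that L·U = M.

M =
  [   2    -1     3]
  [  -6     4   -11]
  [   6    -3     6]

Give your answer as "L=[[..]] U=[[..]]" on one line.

L=[[1,0,0],[-3,1,0],[3,0,1]] U=[[2,-1,3],[0,1,-2],[0,0,-3]]

  row1 -= -3·row0 → [0,1,-2]
  row2 -= 3·row0 → [0,0,-3]
  row2 -= 0·row1 → [0,0,-3]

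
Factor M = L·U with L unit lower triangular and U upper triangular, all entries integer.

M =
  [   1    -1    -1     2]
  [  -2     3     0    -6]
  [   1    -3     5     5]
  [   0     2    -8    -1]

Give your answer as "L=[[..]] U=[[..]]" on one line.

  R1 -= -2·R0 → [0,1,-2,-2]
  R2 -= 1·R0 → [0,-2,6,3]
  R3 -= 0·R0 → [0,2,-8,-1]
  R2 -= -2·R1 → [0,0,2,-1]
  R3 -= 2·R1 → [0,0,-4,3]
  R3 -= -2·R2 → [0,0,0,1]

L=[[1,0,0,0],[-2,1,0,0],[1,-2,1,0],[0,2,-2,1]] U=[[1,-1,-1,2],[0,1,-2,-2],[0,0,2,-1],[0,0,0,1]]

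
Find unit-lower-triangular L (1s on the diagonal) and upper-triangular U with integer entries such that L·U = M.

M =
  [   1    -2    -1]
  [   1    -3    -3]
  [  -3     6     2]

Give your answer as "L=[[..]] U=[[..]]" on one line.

  r1 -= 1·r0 → [0,-1,-2]
  r2 -= -3·r0 → [0,0,-1]
  r2 -= 0·r1 → [0,0,-1]

L=[[1,0,0],[1,1,0],[-3,0,1]] U=[[1,-2,-1],[0,-1,-2],[0,0,-1]]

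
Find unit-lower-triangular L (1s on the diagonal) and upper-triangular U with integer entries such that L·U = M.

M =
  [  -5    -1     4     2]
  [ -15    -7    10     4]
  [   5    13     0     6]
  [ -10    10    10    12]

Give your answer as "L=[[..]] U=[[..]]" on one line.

  row1 -= 3·row0 → [0,-4,-2,-2]
  row2 -= -1·row0 → [0,12,4,8]
  row3 -= 2·row0 → [0,12,2,8]
  row2 -= -3·row1 → [0,0,-2,2]
  row3 -= -3·row1 → [0,0,-4,2]
  row3 -= 2·row2 → [0,0,0,-2]

L=[[1,0,0,0],[3,1,0,0],[-1,-3,1,0],[2,-3,2,1]] U=[[-5,-1,4,2],[0,-4,-2,-2],[0,0,-2,2],[0,0,0,-2]]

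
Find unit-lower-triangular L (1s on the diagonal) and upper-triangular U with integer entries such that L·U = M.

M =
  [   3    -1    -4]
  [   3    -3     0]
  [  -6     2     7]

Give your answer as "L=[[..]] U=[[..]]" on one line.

L=[[1,0,0],[1,1,0],[-2,0,1]] U=[[3,-1,-4],[0,-2,4],[0,0,-1]]

  r1 -= 1·r0 → [0,-2,4]
  r2 -= -2·r0 → [0,0,-1]
  r2 -= 0·r1 → [0,0,-1]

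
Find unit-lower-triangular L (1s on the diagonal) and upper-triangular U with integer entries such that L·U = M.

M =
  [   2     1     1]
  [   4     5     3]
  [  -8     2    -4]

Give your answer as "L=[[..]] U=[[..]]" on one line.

L=[[1,0,0],[2,1,0],[-4,2,1]] U=[[2,1,1],[0,3,1],[0,0,-2]]

  r1 -= 2·r0 → [0,3,1]
  r2 -= -4·r0 → [0,6,0]
  r2 -= 2·r1 → [0,0,-2]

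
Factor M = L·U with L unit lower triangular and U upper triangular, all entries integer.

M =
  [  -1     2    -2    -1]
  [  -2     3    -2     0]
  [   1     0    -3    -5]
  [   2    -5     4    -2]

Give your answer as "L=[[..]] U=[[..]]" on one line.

  R1 -= 2·R0 → [0,-1,2,2]
  R2 -= -1·R0 → [0,2,-5,-6]
  R3 -= -2·R0 → [0,-1,0,-4]
  R2 -= -2·R1 → [0,0,-1,-2]
  R3 -= 1·R1 → [0,0,-2,-6]
  R3 -= 2·R2 → [0,0,0,-2]

L=[[1,0,0,0],[2,1,0,0],[-1,-2,1,0],[-2,1,2,1]] U=[[-1,2,-2,-1],[0,-1,2,2],[0,0,-1,-2],[0,0,0,-2]]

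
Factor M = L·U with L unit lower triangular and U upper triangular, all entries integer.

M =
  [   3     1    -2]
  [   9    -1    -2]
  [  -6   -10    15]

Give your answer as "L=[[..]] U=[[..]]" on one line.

  r1 -= 3·r0 → [0,-4,4]
  r2 -= -2·r0 → [0,-8,11]
  r2 -= 2·r1 → [0,0,3]

L=[[1,0,0],[3,1,0],[-2,2,1]] U=[[3,1,-2],[0,-4,4],[0,0,3]]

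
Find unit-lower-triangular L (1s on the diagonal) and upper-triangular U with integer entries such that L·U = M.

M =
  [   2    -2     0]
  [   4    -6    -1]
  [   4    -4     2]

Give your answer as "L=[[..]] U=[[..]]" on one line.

L=[[1,0,0],[2,1,0],[2,0,1]] U=[[2,-2,0],[0,-2,-1],[0,0,2]]

  r1 -= 2·r0 → [0,-2,-1]
  r2 -= 2·r0 → [0,0,2]
  r2 -= 0·r1 → [0,0,2]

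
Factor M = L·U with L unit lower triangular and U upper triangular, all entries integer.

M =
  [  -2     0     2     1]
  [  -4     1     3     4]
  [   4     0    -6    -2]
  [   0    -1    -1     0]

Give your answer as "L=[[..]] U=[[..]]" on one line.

  row1 -= 2·row0 → [0,1,-1,2]
  row2 -= -2·row0 → [0,0,-2,0]
  row3 -= 0·row0 → [0,-1,-1,0]
  row2 -= 0·row1 → [0,0,-2,0]
  row3 -= -1·row1 → [0,0,-2,2]
  row3 -= 1·row2 → [0,0,0,2]

L=[[1,0,0,0],[2,1,0,0],[-2,0,1,0],[0,-1,1,1]] U=[[-2,0,2,1],[0,1,-1,2],[0,0,-2,0],[0,0,0,2]]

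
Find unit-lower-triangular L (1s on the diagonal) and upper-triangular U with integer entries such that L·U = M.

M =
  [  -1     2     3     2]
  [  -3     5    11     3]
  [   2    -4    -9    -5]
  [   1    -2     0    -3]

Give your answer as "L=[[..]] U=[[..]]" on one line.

L=[[1,0,0,0],[3,1,0,0],[-2,0,1,0],[-1,0,-1,1]] U=[[-1,2,3,2],[0,-1,2,-3],[0,0,-3,-1],[0,0,0,-2]]

  row1 -= 3·row0 → [0,-1,2,-3]
  row2 -= -2·row0 → [0,0,-3,-1]
  row3 -= -1·row0 → [0,0,3,-1]
  row2 -= 0·row1 → [0,0,-3,-1]
  row3 -= 0·row1 → [0,0,3,-1]
  row3 -= -1·row2 → [0,0,0,-2]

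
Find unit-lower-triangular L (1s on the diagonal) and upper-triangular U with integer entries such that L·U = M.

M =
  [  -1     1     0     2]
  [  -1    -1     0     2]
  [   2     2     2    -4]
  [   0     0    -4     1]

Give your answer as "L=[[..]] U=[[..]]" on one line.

  r1 -= 1·r0 → [0,-2,0,0]
  r2 -= -2·r0 → [0,4,2,0]
  r3 -= 0·r0 → [0,0,-4,1]
  r2 -= -2·r1 → [0,0,2,0]
  r3 -= 0·r1 → [0,0,-4,1]
  r3 -= -2·r2 → [0,0,0,1]

L=[[1,0,0,0],[1,1,0,0],[-2,-2,1,0],[0,0,-2,1]] U=[[-1,1,0,2],[0,-2,0,0],[0,0,2,0],[0,0,0,1]]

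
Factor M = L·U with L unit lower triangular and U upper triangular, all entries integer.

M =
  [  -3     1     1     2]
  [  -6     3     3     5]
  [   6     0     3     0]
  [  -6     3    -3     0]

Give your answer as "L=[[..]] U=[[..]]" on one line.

L=[[1,0,0,0],[2,1,0,0],[-2,2,1,0],[2,1,-2,1]] U=[[-3,1,1,2],[0,1,1,1],[0,0,3,2],[0,0,0,-1]]

  row1 -= 2·row0 → [0,1,1,1]
  row2 -= -2·row0 → [0,2,5,4]
  row3 -= 2·row0 → [0,1,-5,-4]
  row2 -= 2·row1 → [0,0,3,2]
  row3 -= 1·row1 → [0,0,-6,-5]
  row3 -= -2·row2 → [0,0,0,-1]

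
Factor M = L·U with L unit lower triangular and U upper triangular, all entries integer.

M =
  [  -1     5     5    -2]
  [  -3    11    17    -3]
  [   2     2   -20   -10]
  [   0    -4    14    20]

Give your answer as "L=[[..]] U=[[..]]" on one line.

L=[[1,0,0,0],[3,1,0,0],[-2,-3,1,0],[0,1,-3,1]] U=[[-1,5,5,-2],[0,-4,2,3],[0,0,-4,-5],[0,0,0,2]]

  r1 -= 3·r0 → [0,-4,2,3]
  r2 -= -2·r0 → [0,12,-10,-14]
  r3 -= 0·r0 → [0,-4,14,20]
  r2 -= -3·r1 → [0,0,-4,-5]
  r3 -= 1·r1 → [0,0,12,17]
  r3 -= -3·r2 → [0,0,0,2]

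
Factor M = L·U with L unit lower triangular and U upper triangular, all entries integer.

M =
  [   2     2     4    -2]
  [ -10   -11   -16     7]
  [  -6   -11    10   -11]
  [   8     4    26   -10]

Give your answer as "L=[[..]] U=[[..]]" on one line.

L=[[1,0,0,0],[-5,1,0,0],[-3,5,1,0],[4,4,-3,1]] U=[[2,2,4,-2],[0,-1,4,-3],[0,0,2,-2],[0,0,0,4]]

  r1 -= -5·r0 → [0,-1,4,-3]
  r2 -= -3·r0 → [0,-5,22,-17]
  r3 -= 4·r0 → [0,-4,10,-2]
  r2 -= 5·r1 → [0,0,2,-2]
  r3 -= 4·r1 → [0,0,-6,10]
  r3 -= -3·r2 → [0,0,0,4]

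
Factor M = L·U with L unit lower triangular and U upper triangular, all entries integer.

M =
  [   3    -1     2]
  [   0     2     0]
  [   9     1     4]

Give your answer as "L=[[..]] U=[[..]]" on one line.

L=[[1,0,0],[0,1,0],[3,2,1]] U=[[3,-1,2],[0,2,0],[0,0,-2]]

  R1 -= 0·R0 → [0,2,0]
  R2 -= 3·R0 → [0,4,-2]
  R2 -= 2·R1 → [0,0,-2]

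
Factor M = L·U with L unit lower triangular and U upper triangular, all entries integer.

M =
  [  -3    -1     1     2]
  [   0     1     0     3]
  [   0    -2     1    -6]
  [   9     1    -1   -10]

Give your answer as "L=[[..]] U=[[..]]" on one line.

L=[[1,0,0,0],[0,1,0,0],[0,-2,1,0],[-3,-2,2,1]] U=[[-3,-1,1,2],[0,1,0,3],[0,0,1,0],[0,0,0,2]]

  row1 -= 0·row0 → [0,1,0,3]
  row2 -= 0·row0 → [0,-2,1,-6]
  row3 -= -3·row0 → [0,-2,2,-4]
  row2 -= -2·row1 → [0,0,1,0]
  row3 -= -2·row1 → [0,0,2,2]
  row3 -= 2·row2 → [0,0,0,2]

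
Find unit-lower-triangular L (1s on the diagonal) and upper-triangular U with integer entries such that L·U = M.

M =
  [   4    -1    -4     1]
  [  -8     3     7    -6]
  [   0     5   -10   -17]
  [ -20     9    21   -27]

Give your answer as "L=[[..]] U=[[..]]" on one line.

L=[[1,0,0,0],[-2,1,0,0],[0,5,1,0],[-5,4,-1,1]] U=[[4,-1,-4,1],[0,1,-1,-4],[0,0,-5,3],[0,0,0,-3]]

  row1 -= -2·row0 → [0,1,-1,-4]
  row2 -= 0·row0 → [0,5,-10,-17]
  row3 -= -5·row0 → [0,4,1,-22]
  row2 -= 5·row1 → [0,0,-5,3]
  row3 -= 4·row1 → [0,0,5,-6]
  row3 -= -1·row2 → [0,0,0,-3]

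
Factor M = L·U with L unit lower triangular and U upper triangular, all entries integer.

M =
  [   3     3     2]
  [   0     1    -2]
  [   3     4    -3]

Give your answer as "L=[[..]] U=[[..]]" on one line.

  row1 -= 0·row0 → [0,1,-2]
  row2 -= 1·row0 → [0,1,-5]
  row2 -= 1·row1 → [0,0,-3]

L=[[1,0,0],[0,1,0],[1,1,1]] U=[[3,3,2],[0,1,-2],[0,0,-3]]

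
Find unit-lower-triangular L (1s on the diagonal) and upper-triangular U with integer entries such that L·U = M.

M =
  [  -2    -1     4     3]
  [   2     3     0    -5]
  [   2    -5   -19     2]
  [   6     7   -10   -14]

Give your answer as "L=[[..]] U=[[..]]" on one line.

  row1 -= -1·row0 → [0,2,4,-2]
  row2 -= -1·row0 → [0,-6,-15,5]
  row3 -= -3·row0 → [0,4,2,-5]
  row2 -= -3·row1 → [0,0,-3,-1]
  row3 -= 2·row1 → [0,0,-6,-1]
  row3 -= 2·row2 → [0,0,0,1]

L=[[1,0,0,0],[-1,1,0,0],[-1,-3,1,0],[-3,2,2,1]] U=[[-2,-1,4,3],[0,2,4,-2],[0,0,-3,-1],[0,0,0,1]]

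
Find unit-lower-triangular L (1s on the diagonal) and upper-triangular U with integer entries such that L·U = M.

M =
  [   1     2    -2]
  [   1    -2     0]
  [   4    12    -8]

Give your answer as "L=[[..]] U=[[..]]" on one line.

  R1 -= 1·R0 → [0,-4,2]
  R2 -= 4·R0 → [0,4,0]
  R2 -= -1·R1 → [0,0,2]

L=[[1,0,0],[1,1,0],[4,-1,1]] U=[[1,2,-2],[0,-4,2],[0,0,2]]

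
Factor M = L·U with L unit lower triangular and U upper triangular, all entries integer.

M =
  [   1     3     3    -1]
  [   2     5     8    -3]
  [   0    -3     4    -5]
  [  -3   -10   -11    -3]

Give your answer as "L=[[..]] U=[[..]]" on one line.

L=[[1,0,0,0],[2,1,0,0],[0,3,1,0],[-3,1,2,1]] U=[[1,3,3,-1],[0,-1,2,-1],[0,0,-2,-2],[0,0,0,-1]]

  r1 -= 2·r0 → [0,-1,2,-1]
  r2 -= 0·r0 → [0,-3,4,-5]
  r3 -= -3·r0 → [0,-1,-2,-6]
  r2 -= 3·r1 → [0,0,-2,-2]
  r3 -= 1·r1 → [0,0,-4,-5]
  r3 -= 2·r2 → [0,0,0,-1]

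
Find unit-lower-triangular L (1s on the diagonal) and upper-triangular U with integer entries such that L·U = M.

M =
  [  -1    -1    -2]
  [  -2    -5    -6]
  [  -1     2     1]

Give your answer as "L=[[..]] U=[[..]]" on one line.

  r1 -= 2·r0 → [0,-3,-2]
  r2 -= 1·r0 → [0,3,3]
  r2 -= -1·r1 → [0,0,1]

L=[[1,0,0],[2,1,0],[1,-1,1]] U=[[-1,-1,-2],[0,-3,-2],[0,0,1]]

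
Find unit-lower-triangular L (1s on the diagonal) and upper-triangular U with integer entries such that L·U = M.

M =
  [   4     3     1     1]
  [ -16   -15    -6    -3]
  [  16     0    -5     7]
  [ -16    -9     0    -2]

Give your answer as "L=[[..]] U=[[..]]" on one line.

L=[[1,0,0,0],[-4,1,0,0],[4,4,1,0],[-4,-1,-2,1]] U=[[4,3,1,1],[0,-3,-2,1],[0,0,-1,-1],[0,0,0,1]]

  R1 -= -4·R0 → [0,-3,-2,1]
  R2 -= 4·R0 → [0,-12,-9,3]
  R3 -= -4·R0 → [0,3,4,2]
  R2 -= 4·R1 → [0,0,-1,-1]
  R3 -= -1·R1 → [0,0,2,3]
  R3 -= -2·R2 → [0,0,0,1]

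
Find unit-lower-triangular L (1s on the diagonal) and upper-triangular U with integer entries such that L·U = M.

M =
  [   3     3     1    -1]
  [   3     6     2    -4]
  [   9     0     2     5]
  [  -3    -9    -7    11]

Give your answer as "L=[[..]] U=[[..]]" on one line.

L=[[1,0,0,0],[1,1,0,0],[3,-3,1,0],[-1,-2,-2,1]] U=[[3,3,1,-1],[0,3,1,-3],[0,0,2,-1],[0,0,0,2]]

  R1 -= 1·R0 → [0,3,1,-3]
  R2 -= 3·R0 → [0,-9,-1,8]
  R3 -= -1·R0 → [0,-6,-6,10]
  R2 -= -3·R1 → [0,0,2,-1]
  R3 -= -2·R1 → [0,0,-4,4]
  R3 -= -2·R2 → [0,0,0,2]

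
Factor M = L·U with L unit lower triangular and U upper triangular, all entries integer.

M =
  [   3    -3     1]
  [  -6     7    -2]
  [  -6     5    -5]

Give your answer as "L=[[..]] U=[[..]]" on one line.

  r1 -= -2·r0 → [0,1,0]
  r2 -= -2·r0 → [0,-1,-3]
  r2 -= -1·r1 → [0,0,-3]

L=[[1,0,0],[-2,1,0],[-2,-1,1]] U=[[3,-3,1],[0,1,0],[0,0,-3]]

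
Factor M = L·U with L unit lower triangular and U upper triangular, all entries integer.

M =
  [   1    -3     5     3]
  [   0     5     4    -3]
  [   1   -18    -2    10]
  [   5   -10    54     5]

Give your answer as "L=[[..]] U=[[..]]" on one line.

  R1 -= 0·R0 → [0,5,4,-3]
  R2 -= 1·R0 → [0,-15,-7,7]
  R3 -= 5·R0 → [0,5,29,-10]
  R2 -= -3·R1 → [0,0,5,-2]
  R3 -= 1·R1 → [0,0,25,-7]
  R3 -= 5·R2 → [0,0,0,3]

L=[[1,0,0,0],[0,1,0,0],[1,-3,1,0],[5,1,5,1]] U=[[1,-3,5,3],[0,5,4,-3],[0,0,5,-2],[0,0,0,3]]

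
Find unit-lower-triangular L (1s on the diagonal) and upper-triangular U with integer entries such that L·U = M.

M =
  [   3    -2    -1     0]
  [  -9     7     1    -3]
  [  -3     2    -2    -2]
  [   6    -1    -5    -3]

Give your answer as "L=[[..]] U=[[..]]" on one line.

  row1 -= -3·row0 → [0,1,-2,-3]
  row2 -= -1·row0 → [0,0,-3,-2]
  row3 -= 2·row0 → [0,3,-3,-3]
  row2 -= 0·row1 → [0,0,-3,-2]
  row3 -= 3·row1 → [0,0,3,6]
  row3 -= -1·row2 → [0,0,0,4]

L=[[1,0,0,0],[-3,1,0,0],[-1,0,1,0],[2,3,-1,1]] U=[[3,-2,-1,0],[0,1,-2,-3],[0,0,-3,-2],[0,0,0,4]]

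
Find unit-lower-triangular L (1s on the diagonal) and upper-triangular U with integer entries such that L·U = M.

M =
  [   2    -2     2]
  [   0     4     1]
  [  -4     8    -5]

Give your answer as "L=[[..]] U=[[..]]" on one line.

L=[[1,0,0],[0,1,0],[-2,1,1]] U=[[2,-2,2],[0,4,1],[0,0,-2]]

  row1 -= 0·row0 → [0,4,1]
  row2 -= -2·row0 → [0,4,-1]
  row2 -= 1·row1 → [0,0,-2]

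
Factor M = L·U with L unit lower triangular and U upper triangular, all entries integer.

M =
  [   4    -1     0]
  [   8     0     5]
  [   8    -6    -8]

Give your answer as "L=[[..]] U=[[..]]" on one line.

  R1 -= 2·R0 → [0,2,5]
  R2 -= 2·R0 → [0,-4,-8]
  R2 -= -2·R1 → [0,0,2]

L=[[1,0,0],[2,1,0],[2,-2,1]] U=[[4,-1,0],[0,2,5],[0,0,2]]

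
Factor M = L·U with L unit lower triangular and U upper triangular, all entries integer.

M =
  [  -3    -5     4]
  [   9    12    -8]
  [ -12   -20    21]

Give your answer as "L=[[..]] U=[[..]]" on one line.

  r1 -= -3·r0 → [0,-3,4]
  r2 -= 4·r0 → [0,0,5]
  r2 -= 0·r1 → [0,0,5]

L=[[1,0,0],[-3,1,0],[4,0,1]] U=[[-3,-5,4],[0,-3,4],[0,0,5]]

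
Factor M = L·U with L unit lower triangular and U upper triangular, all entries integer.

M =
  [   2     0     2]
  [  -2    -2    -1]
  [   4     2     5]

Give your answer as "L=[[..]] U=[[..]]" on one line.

L=[[1,0,0],[-1,1,0],[2,-1,1]] U=[[2,0,2],[0,-2,1],[0,0,2]]

  r1 -= -1·r0 → [0,-2,1]
  r2 -= 2·r0 → [0,2,1]
  r2 -= -1·r1 → [0,0,2]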